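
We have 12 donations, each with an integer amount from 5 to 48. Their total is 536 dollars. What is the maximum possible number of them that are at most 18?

1

Suppose k of them are at most 18. Those contribute at most 18 each and the rest at most 48 each.
So the total is at most 18k + 48(12 − k) = 576 − 30k. This must still be ≥ 536, so k ≤ 1.
k = 1 is achieved by 1 value at 18 and 11 at 48, total 546; lower one of the 48's by 10 (still > 18) to reach 536.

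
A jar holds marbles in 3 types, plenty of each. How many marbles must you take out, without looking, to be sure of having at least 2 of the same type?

4

In the worst case you draw 1 of each of the 3 types: 3 × 1 = 3.
One more forces 2 of some type, so 3 + 1 = 4.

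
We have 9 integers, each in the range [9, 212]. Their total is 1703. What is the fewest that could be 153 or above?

6

If only k of them are at least 153, the other 9 − k are at most 152, so the total is at most k·212 + (9 − k)·152.
This must reach 1703, so k·212 + (9 − k)·152 ≥ 1703, giving k ≥ 6.
Exactly 6 works: 6 values at 212 and 3 at 152 total 1728; lower one of the high values by 25 (still ≥ 153) to hit 1703.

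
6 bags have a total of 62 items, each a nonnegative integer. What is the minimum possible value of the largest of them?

The average is 62/6 > 10, so not all 6 can be 10 or less; the largest is ≥ 11.
Taking 4 copies of 10 and 2 copies of 11 gives exactly 62, so 11 is attained.

11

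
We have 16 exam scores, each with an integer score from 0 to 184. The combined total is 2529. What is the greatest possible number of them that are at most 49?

3

Suppose k of them are at most 49. Those contribute at most 49 each and the rest at most 184 each.
So the total is at most 49k + 184(16 − k) = 2944 − 135k. This must still be ≥ 2529, so k ≤ 3.
k = 3 is achieved by 3 values at 49 and 13 at 184, total 2539; lower one of the 184's by 10 (still > 49) to reach 2529.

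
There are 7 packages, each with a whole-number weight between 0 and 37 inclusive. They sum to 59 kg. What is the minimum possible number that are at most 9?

Each value above 9 is at least 10, contributing at least 10 − 0 = 10 above the floor 0.
The sum exceeds the floor total 0 by 59, so at most ⌊59/10⌋ = 5 exceed 9, and at least 2 are ≤ 9.
Exactly 2 works: 2 values at 0 and 5 at 10 total 50; raise one of the low values by 9 (still ≤ 9) to hit 59.

2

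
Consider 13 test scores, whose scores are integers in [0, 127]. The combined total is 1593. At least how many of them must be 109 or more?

If only k of them are at least 109, the other 13 − k are at most 108, so the total is at most k·127 + (13 − k)·108.
This must reach 1593, so k·127 + (13 − k)·108 ≥ 1593, giving k ≥ 10.
Exactly 10 works: 10 values at 127 and 3 at 108 total 1594; lower one of the high values by 1 (still ≥ 109) to hit 1593.

10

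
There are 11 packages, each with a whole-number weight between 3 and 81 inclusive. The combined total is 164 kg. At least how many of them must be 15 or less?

1

Let j be the number exceeding 15. Then the total is ≥ 16·j + 3·(11 − j) = 33 + 13j.
So 13j ≤ 131 and j ≤ 10; hence at least 11 − 10 = 1 are ≤ 15.
Exactly 1 works: 1 value at 3 and 10 at 16 total 163; raise one of the low values by 1 (still ≤ 15) to hit 164.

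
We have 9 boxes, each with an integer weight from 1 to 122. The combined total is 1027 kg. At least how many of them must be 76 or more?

8

If only k of them are at least 76, the other 9 − k are at most 75, so the total is at most k·122 + (9 − k)·75.
This must reach 1027, so k·122 + (9 − k)·75 ≥ 1027, giving k ≥ 8.
Exactly 8 works: 8 values at 122 and 1 at 75 total 1051; lower one of the high values by 24 (still ≥ 76) to hit 1027.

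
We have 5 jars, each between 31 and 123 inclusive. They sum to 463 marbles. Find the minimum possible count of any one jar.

31

To make one jar as small as possible, make the other 4 as large as possible.
The other 4 can take up 4 × 123 = 492 ≥ 463 − 31, so one jar can sit at its floor of 31.
Achievable: one at 31 and the other 4 totalling 432, which fits since 4 × 31 ≤ 432 ≤ 4 × 123.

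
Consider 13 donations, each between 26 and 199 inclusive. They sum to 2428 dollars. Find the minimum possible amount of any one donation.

40

To make one donation as small as possible, make the other 12 as large as possible.
The other 12 contribute at most 12 × 199 = 2388, leaving at least 2428 − 2388 = 40.
Since 40 ≥ 26, this is achievable: one at 40 and 12 at 199.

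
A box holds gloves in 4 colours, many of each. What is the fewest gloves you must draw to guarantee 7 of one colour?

25

In the worst case you draw 6 of each of the 4 colours: 4 × 6 = 24.
One more forces 7 of some colour, so 24 + 1 = 25.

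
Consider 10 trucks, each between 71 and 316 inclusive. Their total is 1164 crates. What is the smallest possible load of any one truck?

71

Minimizing one value means maximizing the remaining 9.
The other 9 can take up 9 × 316 = 2844 ≥ 1164 − 71, so one truck can sit at its floor of 71.
Achievable: one at 71 and the other 9 totalling 1093, which fits since 9 × 71 ≤ 1093 ≤ 9 × 316.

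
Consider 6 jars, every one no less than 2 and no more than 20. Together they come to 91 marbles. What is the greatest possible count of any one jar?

Maximizing one value means minimizing the remaining 5.
The other 5 contribute at least 5 × 2 = 10, leaving at most 91 − 10 = 81.
But each jar is capped at 20, so the maximum is 20.
Achievable: one at 20 and the other 5 totalling 71, which fits since 5 × 2 ≤ 71 ≤ 5 × 20.

20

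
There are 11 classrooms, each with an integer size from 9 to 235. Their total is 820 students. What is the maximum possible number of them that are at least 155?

4

If k of the values are ≥ 155, the total is ≥ 155k + 9(11 − k).
Setting 155k + 9(11 − k) ≤ 820 gives 146k ≤ 721, so k ≤ 4.
k = 4 is achieved by 4 values at 155 and 7 at 9, total 683; add 137 to one value (staying below 155) to reach 820.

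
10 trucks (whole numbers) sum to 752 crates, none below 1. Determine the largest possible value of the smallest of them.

The average is 752/10 < 76, so some value is ≤ 75.
Equality holds with 8 values of 75 and 2 values of 76.

75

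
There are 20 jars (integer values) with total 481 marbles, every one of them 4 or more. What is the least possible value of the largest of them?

25

If every one of the 20 were at most 24, the total would be at most 20 × 24 = 480 < 481.
Achievable: 1 of them at 25 and 19 at 24 total 481.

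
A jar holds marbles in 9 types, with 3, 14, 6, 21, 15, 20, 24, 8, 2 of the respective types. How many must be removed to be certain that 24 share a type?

113

In the worst case you take as many as possible of each type without reaching 24: 3 + 14 + 6 + 21 + 15 + 20 + 23 + 8 + 2 = 112.
The next one must give 24 of some type, so 112 + 1 = 113.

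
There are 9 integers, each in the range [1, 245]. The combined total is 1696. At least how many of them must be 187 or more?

1

If only k of them are at least 187, the other 9 − k are at most 186, so the total is at most k·245 + (9 − k)·186.
This must reach 1696, so k·245 + (9 − k)·186 ≥ 1696, giving k ≥ 1.
Exactly 1 works: 1 value at 245 and 8 at 186 total 1733; lower one of the high values by 37 (still ≥ 187) to hit 1696.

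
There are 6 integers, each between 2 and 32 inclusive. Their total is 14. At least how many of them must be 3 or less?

5

Each value above 3 is at least 4, contributing at least 4 − 2 = 2 above the floor 2.
The sum exceeds the floor total 12 by 2, so at most ⌊2/2⌋ = 1 exceed 3, and at least 5 are ≤ 3.
Exactly 5 works: 5 values at 2 and 1 at 4 total 14.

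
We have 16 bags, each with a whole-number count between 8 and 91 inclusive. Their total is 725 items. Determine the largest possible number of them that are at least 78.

Suppose k of them are at least 78. Those contribute at least 78 each and the other 16 − k at least 8 each.
So the total is at least 78k + 8(16 − k) = 128 + 70k. This must be ≤ 725, giving k ≤ 8.
k = 8 is achieved by 8 values at 78 and 8 at 8, total 688; add 37 to one value (staying below 78) to reach 725.

8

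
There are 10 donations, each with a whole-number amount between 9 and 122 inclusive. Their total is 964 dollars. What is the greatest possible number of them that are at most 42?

3

Suppose k of them are at most 42. Those contribute at most 42 each and the rest at most 122 each.
So the total is at most 42k + 122(10 − k) = 1220 − 80k. This must still be ≥ 964, so k ≤ 3.
k = 3 is achieved by 3 values at 42 and 7 at 122, total 980; lower one of the 122's by 16 (still > 42) to reach 964.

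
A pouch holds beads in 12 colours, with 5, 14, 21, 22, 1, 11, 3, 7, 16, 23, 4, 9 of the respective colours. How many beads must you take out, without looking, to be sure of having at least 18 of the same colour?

122

In the worst case you take as many as possible of each colour without reaching 18: 5 + 14 + 17 + 17 + 1 + 11 + 3 + 7 + 16 + 17 + 4 + 9 = 121.
The next one must give 18 of some colour, so 121 + 1 = 122.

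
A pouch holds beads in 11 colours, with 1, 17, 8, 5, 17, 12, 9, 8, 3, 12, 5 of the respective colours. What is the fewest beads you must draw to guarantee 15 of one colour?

92

In the worst case you take as many as possible of each colour without reaching 15: 1 + 14 + 8 + 5 + 14 + 12 + 9 + 8 + 3 + 12 + 5 = 91.
The next one must give 15 of some colour, so 91 + 1 = 92.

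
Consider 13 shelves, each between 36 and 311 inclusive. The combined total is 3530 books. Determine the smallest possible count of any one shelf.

Minimizing one value means maximizing the remaining 12.
The other 12 can take up 12 × 311 = 3732 ≥ 3530 − 36, so one shelf can sit at its floor of 36.
Achievable: one at 36 and the other 12 totalling 3494, which fits since 12 × 36 ≤ 3494 ≤ 12 × 311.

36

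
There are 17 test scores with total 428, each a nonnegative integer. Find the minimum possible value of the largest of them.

The 17 values sum to 428, so their maximum is at least ⌈428/17⌉ = 26.
Taking 14 copies of 25 and 3 copies of 26 gives exactly 428, so 26 is attained.

26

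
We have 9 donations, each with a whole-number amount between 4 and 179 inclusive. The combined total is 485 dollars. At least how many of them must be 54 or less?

1

Let j be the number exceeding 54. Then the total is ≥ 55·j + 4·(9 − j) = 36 + 51j.
So 51j ≤ 449 and j ≤ 8; hence at least 9 − 8 = 1 are ≤ 54.
Exactly 1 works: 1 value at 4 and 8 at 55 total 444; raise one of the low values by 41 (still ≤ 54) to hit 485.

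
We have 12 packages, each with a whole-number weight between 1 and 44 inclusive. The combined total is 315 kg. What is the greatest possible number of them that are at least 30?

10

If k of the values are ≥ 30, the total is ≥ 30k + 1(12 − k).
Setting 30k + 1(12 − k) ≤ 315 gives 29k ≤ 303, so k ≤ 10.
k = 10 is achieved by 10 values at 30 and 2 at 1, total 302; add 13 to one value (staying below 30) to reach 315.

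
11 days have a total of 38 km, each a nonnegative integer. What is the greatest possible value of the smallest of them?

The 11 values sum to 38, so their minimum is at most ⌊38/11⌋ = 3.
Taking 6 copies of 3 and 5 copies of 4 gives exactly 38, so 3 is attained.

3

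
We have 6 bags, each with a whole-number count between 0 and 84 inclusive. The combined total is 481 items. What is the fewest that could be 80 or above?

2

If only k of them are at least 80, the other 6 − k are at most 79, so the total is at most k·84 + (6 − k)·79.
This must reach 481, so k·84 + (6 − k)·79 ≥ 481, giving k ≥ 2.
Exactly 2 works: 2 values at 84 and 4 at 79 total 484; lower one of the high values by 3 (still ≥ 80) to hit 481.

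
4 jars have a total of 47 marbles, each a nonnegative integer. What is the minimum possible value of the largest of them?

The average is 47/4 > 11, so not all 4 can be 11 or less; the largest is ≥ 12.
Taking 1 copy of 11 and 3 copies of 12 gives exactly 47, so 12 is attained.

12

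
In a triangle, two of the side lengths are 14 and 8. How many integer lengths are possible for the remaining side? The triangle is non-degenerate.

The triangle inequality gives |14 − 8| < c < 14 + 8, i.e. 6 < c < 22.
So c can be any integer from 7 to 21: 15 values.

15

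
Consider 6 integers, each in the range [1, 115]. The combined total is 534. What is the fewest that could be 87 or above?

Each value short of 87 is at most 86, costing at least 115 − 86 = 29 against the maximum total of 690.
We can afford to lose at most 690 − 534 = 156, so at most ⌊156/29⌋ = 5 fall short, and at least 1 are ≥ 87.
Exactly 1 works: 1 value at 115 and 5 at 86 total 545; lower one of the high values by 11 (still ≥ 87) to hit 534.

1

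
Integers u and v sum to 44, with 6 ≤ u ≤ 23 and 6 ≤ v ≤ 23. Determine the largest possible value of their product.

484

For a fixed sum, the product uv is largest when u and v are as close as possible.
Taking u = 22 and v = 22 (both in [6, 23]) gives uv = 484.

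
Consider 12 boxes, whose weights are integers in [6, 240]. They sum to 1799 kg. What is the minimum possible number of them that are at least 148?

Each value short of 148 is at most 147, costing at least 240 − 147 = 93 against the maximum total of 2880.
We can afford to lose at most 2880 − 1799 = 1081, so at most ⌊1081/93⌋ = 11 fall short, and at least 1 are ≥ 148.
Exactly 1 works: 1 value at 240 and 11 at 147 total 1857; lower one of the high values by 58 (still ≥ 148) to hit 1799.

1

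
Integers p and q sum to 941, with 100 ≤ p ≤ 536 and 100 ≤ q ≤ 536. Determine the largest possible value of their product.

pq = p(941 − p) is maximized when p is as near 941/2 as the bounds allow.
Taking p = 470 and q = 471 (both in [100, 536]) gives pq = 221370.

221370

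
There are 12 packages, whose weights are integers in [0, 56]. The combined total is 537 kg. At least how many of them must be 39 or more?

If only k of them are at least 39, the other 12 − k are at most 38, so the total is at most k·56 + (12 − k)·38.
This must reach 537, so k·56 + (12 − k)·38 ≥ 537, giving k ≥ 5.
Exactly 5 works: 5 values at 56 and 7 at 38 total 546; lower one of the high values by 9 (still ≥ 39) to hit 537.

5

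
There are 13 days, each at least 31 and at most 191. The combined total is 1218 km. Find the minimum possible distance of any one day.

To make one day as small as possible, make the other 12 as large as possible.
The other 12 can take up 12 × 191 = 2292 ≥ 1218 − 31, so one day can sit at its floor of 31.
Achievable: one at 31 and the other 12 totalling 1187, which fits since 12 × 31 ≤ 1187 ≤ 12 × 191.

31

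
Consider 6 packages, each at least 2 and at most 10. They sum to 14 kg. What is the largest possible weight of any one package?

Maximizing one value means minimizing the remaining 5.
The other 5 contribute at least 5 × 2 = 10, leaving at most 14 − 10 = 4.
Since 4 ≤ 10, this is achievable: one at 4 and 5 at 2.

4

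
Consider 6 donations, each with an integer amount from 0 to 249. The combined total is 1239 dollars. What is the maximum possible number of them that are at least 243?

5

Suppose k of them are at least 243. Those contribute at least 243 each and the other 6 − k at least 0 each.
So the total is at least 243k + 0(6 − k) = 0 + 243k. This must be ≤ 1239, giving k ≤ 5.
k = 5 is achieved by 5 values at 243 and 1 at 0, total 1215; add 24 to one value (staying below 243) to reach 1239.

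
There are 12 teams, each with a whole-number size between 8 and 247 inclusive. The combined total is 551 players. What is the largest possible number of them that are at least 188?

2

With k values at 188 or above and the rest at least 8, the sum is at least 96 + 180k.
Since the sum is 551, we need 180k ≤ 455, i.e. k ≤ 2.
k = 2 is achieved by 2 values at 188 and 10 at 8, total 456; add 95 to one value (staying below 188) to reach 551.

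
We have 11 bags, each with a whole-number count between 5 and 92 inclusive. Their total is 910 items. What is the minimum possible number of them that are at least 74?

If only k of them are at least 74, the other 11 − k are at most 73, so the total is at most k·92 + (11 − k)·73.
This must reach 910, so k·92 + (11 − k)·73 ≥ 910, giving k ≥ 6.
Exactly 6 works: 6 values at 92 and 5 at 73 total 917; lower one of the high values by 7 (still ≥ 74) to hit 910.

6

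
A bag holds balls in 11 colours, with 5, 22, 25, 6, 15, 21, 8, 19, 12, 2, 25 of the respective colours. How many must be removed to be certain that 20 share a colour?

In the worst case you take as many as possible of each colour without reaching 20: 5 + 19 + 19 + 6 + 15 + 19 + 8 + 19 + 12 + 2 + 19 = 143.
The next one must give 20 of some colour, so 143 + 1 = 144.

144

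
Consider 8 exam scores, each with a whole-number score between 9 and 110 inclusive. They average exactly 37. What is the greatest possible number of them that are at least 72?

3

The total is 8 × 37 = 296.
With k values at 72 or above and the rest at least 9, the sum is at least 72 + 63k.
Since the sum is 296, we need 63k ≤ 224, i.e. k ≤ 3.
k = 3 is achieved by 3 values at 72 and 5 at 9, total 261; add 35 to one value (staying below 72) to reach 296.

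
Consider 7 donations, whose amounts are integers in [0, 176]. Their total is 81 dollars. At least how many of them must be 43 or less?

6

If only k of them are at most 43, the other 7 − k are at least 44, so the total is at least (7 − k)·44 + k·0.
This is ≤ 81, so (7 − k)·44 + 0k ≤ 81, which gives k ≥ 6.
Exactly 6 works: 6 values at 0 and 1 at 44 total 44; raise one of the low values by 37 (still ≤ 43) to hit 81.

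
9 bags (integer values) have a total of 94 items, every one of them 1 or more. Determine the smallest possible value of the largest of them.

The 9 values sum to 94, so their maximum is at least ⌈94/9⌉ = 11.
Taking 5 copies of 10 and 4 copies of 11 gives exactly 94, so 11 is attained.

11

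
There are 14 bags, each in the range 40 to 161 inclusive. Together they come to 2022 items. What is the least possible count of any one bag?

To make one bag as small as possible, make the other 13 as large as possible.
The other 13 can take up 13 × 161 = 2093 ≥ 2022 − 40, so one bag can sit at its floor of 40.
Achievable: one at 40 and the other 13 totalling 1982, which fits since 13 × 40 ≤ 1982 ≤ 13 × 161.

40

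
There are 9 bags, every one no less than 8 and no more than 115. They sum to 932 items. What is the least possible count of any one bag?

Minimizing one value means maximizing the remaining 8.
The other 8 contribute at most 8 × 115 = 920, leaving at least 932 − 920 = 12.
Since 12 ≥ 8, this is achievable: one at 12 and 8 at 115.

12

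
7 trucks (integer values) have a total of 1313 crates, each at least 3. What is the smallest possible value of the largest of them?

Some value must be at least ⌈1313/7⌉ = 188, since 7 × 187 = 1309 < 1313.
Taking 3 copies of 187 and 4 copies of 188 gives exactly 1313, so 188 is attained.

188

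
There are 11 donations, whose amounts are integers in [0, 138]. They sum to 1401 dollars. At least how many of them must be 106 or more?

Suppose at most 11 − j of them reach 106; then j values are ≤ 105 and the rest ≤ 138.
The total is then ≤ 105·j + 138·(11 − j) = 1518 − 33j. For this to be ≥ 1401 we need j ≤ 3, so at least 11 − 3 = 8 must reach 106.
Exactly 8 works: 8 values at 138 and 3 at 105 total 1419; lower one of the high values by 18 (still ≥ 106) to hit 1401.

8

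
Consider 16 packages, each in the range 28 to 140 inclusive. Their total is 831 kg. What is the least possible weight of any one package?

To make one package as small as possible, make the other 15 as large as possible.
The other 15 can take up 15 × 140 = 2100 ≥ 831 − 28, so one package can sit at its floor of 28.
Achievable: one at 28 and the other 15 totalling 803, which fits since 15 × 28 ≤ 803 ≤ 15 × 140.

28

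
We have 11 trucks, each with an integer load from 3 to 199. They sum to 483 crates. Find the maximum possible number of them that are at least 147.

3

With k values at 147 or above and the rest at least 3, the sum is at least 33 + 144k.
Since the sum is 483, we need 144k ≤ 450, i.e. k ≤ 3.
k = 3 is achieved by 3 values at 147 and 8 at 3, total 465; add 18 to one value (staying below 147) to reach 483.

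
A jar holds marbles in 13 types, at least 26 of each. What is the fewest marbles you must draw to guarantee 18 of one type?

In the worst case you draw 17 of each of the 13 types: 13 × 17 = 221.
One more forces 18 of some type, so 221 + 1 = 222.

222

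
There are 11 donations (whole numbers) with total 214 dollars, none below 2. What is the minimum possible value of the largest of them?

The 11 values sum to 214, so their maximum is at least ⌈214/11⌉ = 20.
Achievable: 5 of them at 20 and 6 at 19 total 214.

20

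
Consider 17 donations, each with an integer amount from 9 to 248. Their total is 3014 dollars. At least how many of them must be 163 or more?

4

If only k of them are at least 163, the other 17 − k are at most 162, so the total is at most k·248 + (17 − k)·162.
This must reach 3014, so k·248 + (17 − k)·162 ≥ 3014, giving k ≥ 4.
Exactly 4 works: 4 values at 248 and 13 at 162 total 3098; lower one of the high values by 84 (still ≥ 163) to hit 3014.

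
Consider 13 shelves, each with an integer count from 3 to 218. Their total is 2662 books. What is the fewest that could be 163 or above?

If only k of them are at least 163, the other 13 − k are at most 162, so the total is at most k·218 + (13 − k)·162.
This must reach 2662, so k·218 + (13 − k)·162 ≥ 2662, giving k ≥ 10.
Exactly 10 works: 10 values at 218 and 3 at 162 total 2666; lower one of the high values by 4 (still ≥ 163) to hit 2662.

10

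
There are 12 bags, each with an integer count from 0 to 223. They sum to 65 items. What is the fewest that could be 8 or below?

5

If only k of them are at most 8, the other 12 − k are at least 9, so the total is at least (12 − k)·9 + k·0.
This is ≤ 65, so (12 − k)·9 + 0k ≤ 65, which gives k ≥ 5.
Exactly 5 works: 5 values at 0 and 7 at 9 total 63; raise one of the low values by 2 (still ≤ 8) to hit 65.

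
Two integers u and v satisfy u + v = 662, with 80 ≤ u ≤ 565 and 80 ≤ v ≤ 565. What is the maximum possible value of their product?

109561

For a fixed sum, the product uv is largest when u and v are as close as possible.
Taking u = 331 and v = 331 (both in [80, 565]) gives uv = 109561.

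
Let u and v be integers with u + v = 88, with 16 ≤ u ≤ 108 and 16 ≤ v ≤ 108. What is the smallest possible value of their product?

For a fixed sum, uv is smallest when u and v are as far apart as possible.
The extreme feasible split is u = 16, v = 72, giving uv = 1152.

1152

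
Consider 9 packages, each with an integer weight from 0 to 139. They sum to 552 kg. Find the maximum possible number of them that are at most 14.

Suppose k of them are at most 14. Those contribute at most 14 each and the rest at most 139 each.
So the total is at most 14k + 139(9 − k) = 1251 − 125k. This must still be ≥ 552, so k ≤ 5.
k = 5 is achieved by 5 values at 14 and 4 at 139, total 626; lower one of the 139's by 74 (still > 14) to reach 552.

5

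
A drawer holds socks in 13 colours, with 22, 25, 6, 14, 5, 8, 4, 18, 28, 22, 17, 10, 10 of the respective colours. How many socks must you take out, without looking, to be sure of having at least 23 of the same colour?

In the worst case you take as many as possible of each colour without reaching 23: 22 + 22 + 6 + 14 + 5 + 8 + 4 + 18 + 22 + 22 + 17 + 10 + 10 = 180.
The next one must give 23 of some colour, so 180 + 1 = 181.

181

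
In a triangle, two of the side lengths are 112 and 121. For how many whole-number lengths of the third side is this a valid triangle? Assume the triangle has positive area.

The triangle inequality gives |112 − 121| < c < 112 + 121, i.e. 9 < c < 233.
So c can be any integer from 10 to 232: 223 values.

223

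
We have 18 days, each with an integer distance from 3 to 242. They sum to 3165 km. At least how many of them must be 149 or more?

6

Each value short of 149 is at most 148, costing at least 242 − 148 = 94 against the maximum total of 4356.
We can afford to lose at most 4356 − 3165 = 1191, so at most ⌊1191/94⌋ = 12 fall short, and at least 6 are ≥ 149.
Exactly 6 works: 6 values at 242 and 12 at 148 total 3228; lower one of the high values by 63 (still ≥ 149) to hit 3165.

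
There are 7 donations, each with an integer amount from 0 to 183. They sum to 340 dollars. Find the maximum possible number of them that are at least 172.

If k of the values are ≥ 172, the total is ≥ 172k + 0(7 − k).
Setting 172k + 0(7 − k) ≤ 340 gives 172k ≤ 340, so k ≤ 1.
k = 1 is achieved by 1 value at 172 and 6 at 0, total 172; add 168 to one value (staying below 172) to reach 340.

1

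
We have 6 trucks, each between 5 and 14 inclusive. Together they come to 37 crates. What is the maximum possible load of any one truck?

To make one truck as large as possible, make the other 5 as small as possible.
The other 5 contribute at least 5 × 5 = 25, leaving at most 37 − 25 = 12.
Since 12 ≤ 14, this is achievable: one at 12 and 5 at 5.

12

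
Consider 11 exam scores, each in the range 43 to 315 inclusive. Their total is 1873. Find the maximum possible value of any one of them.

315

Maximizing one value means minimizing the remaining 10.
The other 10 contribute at least 10 × 43 = 430, leaving at most 1873 − 430 = 1443.
But each score is capped at 315, so the maximum is 315.
Achievable: one at 315 and the other 10 totalling 1558, which fits since 10 × 43 ≤ 1558 ≤ 10 × 315.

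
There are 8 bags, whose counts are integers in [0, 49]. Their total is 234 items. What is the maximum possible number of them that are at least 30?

7

Suppose k of them are at least 30. Those contribute at least 30 each and the other 8 − k at least 0 each.
So the total is at least 30k + 0(8 − k) = 0 + 30k. This must be ≤ 234, giving k ≤ 7.
k = 7 is achieved by 7 values at 30 and 1 at 0, total 210; add 24 to one value (staying below 30) to reach 234.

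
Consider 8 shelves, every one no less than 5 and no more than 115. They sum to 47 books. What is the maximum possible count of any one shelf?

To make one shelf as large as possible, make the other 7 as small as possible.
The other 7 contribute at least 7 × 5 = 35, leaving at most 47 − 35 = 12.
Since 12 ≤ 115, this is achievable: one at 12 and 7 at 5.

12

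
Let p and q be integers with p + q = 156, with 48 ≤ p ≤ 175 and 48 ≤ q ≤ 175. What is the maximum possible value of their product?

With p + q fixed, pq peaks when the two are closest together.
Taking p = 78 and q = 78 (both in [48, 175]) gives pq = 6084.

6084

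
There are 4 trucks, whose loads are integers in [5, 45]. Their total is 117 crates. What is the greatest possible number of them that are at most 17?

2

Each value at 17 or below falls at least 45 − 17 = 28 short of the ceiling 45.
The ceiling total is 4 × 45 = 180, and we need 117, so at most ⌊(180 − 117)/28⌋ = 2 can be that low.
k = 2 is achieved by 2 values at 17 and 2 at 45, total 124; lower one of the 45's by 7 (still > 17) to reach 117.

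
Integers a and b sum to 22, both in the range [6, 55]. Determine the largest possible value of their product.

ab = a(22 − a) is maximized when a is as near 22/2 as the bounds allow.
Taking a = 11 and b = 11 (both in [6, 55]) gives ab = 121.

121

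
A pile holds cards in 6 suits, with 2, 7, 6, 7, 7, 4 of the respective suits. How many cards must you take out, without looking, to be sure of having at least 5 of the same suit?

23

In the worst case you take as many as possible of each suit without reaching 5: 2 + 4 + 4 + 4 + 4 + 4 = 22.
The next one must give 5 of some suit, so 22 + 1 = 23.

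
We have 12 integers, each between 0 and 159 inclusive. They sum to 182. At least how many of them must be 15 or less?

Each value above 15 is at least 16, contributing at least 16 − 0 = 16 above the floor 0.
The sum exceeds the floor total 0 by 182, so at most ⌊182/16⌋ = 11 exceed 15, and at least 1 are ≤ 15.
Exactly 1 works: 1 value at 0 and 11 at 16 total 176; raise one of the low values by 6 (still ≤ 15) to hit 182.

1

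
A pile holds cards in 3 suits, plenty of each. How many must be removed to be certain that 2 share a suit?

4

You could draw 1 of every suit without reaching 2 of any — 3 in all.
One more forces 2 of some suit, so 3 + 1 = 4.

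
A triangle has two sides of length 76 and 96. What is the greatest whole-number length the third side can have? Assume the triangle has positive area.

171

The third side must be less than 76 + 96 = 172.
The largest integer below 172 is 171.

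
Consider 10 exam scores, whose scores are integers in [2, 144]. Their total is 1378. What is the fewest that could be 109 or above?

Suppose at most 10 − j of them reach 109; then j values are ≤ 108 and the rest ≤ 144.
The total is then ≤ 108·j + 144·(10 − j) = 1440 − 36j. For this to be ≥ 1378 we need j ≤ 1, so at least 10 − 1 = 9 must reach 109.
Exactly 9 works: 9 values at 144 and 1 at 108 total 1404; lower one of the high values by 26 (still ≥ 109) to hit 1378.

9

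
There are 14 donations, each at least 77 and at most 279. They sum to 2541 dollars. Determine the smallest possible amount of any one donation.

77

Minimizing one value means maximizing the remaining 13.
The other 13 can take up 13 × 279 = 3627 ≥ 2541 − 77, so one donation can sit at its floor of 77.
Achievable: one at 77 and the other 13 totalling 2464, which fits since 13 × 77 ≤ 2464 ≤ 13 × 279.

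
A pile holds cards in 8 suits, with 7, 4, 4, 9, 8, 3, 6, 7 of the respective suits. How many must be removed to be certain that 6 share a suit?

37

In the worst case you take as many as possible of each suit without reaching 6: 5 + 4 + 4 + 5 + 5 + 3 + 5 + 5 = 36.
The next one must give 6 of some suit, so 36 + 1 = 37.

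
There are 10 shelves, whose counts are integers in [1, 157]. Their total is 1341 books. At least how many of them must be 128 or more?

If only k of them are at least 128, the other 10 − k are at most 127, so the total is at most k·157 + (10 − k)·127.
This must reach 1341, so k·157 + (10 − k)·127 ≥ 1341, giving k ≥ 3.
Exactly 3 works: 3 values at 157 and 7 at 127 total 1360; lower one of the high values by 19 (still ≥ 128) to hit 1341.

3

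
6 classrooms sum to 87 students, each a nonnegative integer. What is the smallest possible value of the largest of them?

Some value must be at least ⌈87/6⌉ = 15, since 6 × 14 = 84 < 87.
Taking 3 copies of 14 and 3 copies of 15 gives exactly 87, so 15 is attained.

15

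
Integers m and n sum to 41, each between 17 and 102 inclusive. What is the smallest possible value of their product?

408

For a fixed sum, mn is smallest when m and n are as far apart as possible.
The extreme feasible split is m = 17, n = 24, giving mn = 408.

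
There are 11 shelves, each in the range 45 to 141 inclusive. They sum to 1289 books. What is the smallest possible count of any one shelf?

45

To make one shelf as small as possible, make the other 10 as large as possible.
The other 10 can take up 10 × 141 = 1410 ≥ 1289 − 45, so one shelf can sit at its floor of 45.
Achievable: one at 45 and the other 10 totalling 1244, which fits since 10 × 45 ≤ 1244 ≤ 10 × 141.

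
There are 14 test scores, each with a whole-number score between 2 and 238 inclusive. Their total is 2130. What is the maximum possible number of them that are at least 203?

If k of the values are ≥ 203, the total is ≥ 203k + 2(14 − k).
Setting 203k + 2(14 − k) ≤ 2130 gives 201k ≤ 2102, so k ≤ 10.
k = 10 is achieved by 10 values at 203 and 4 at 2, total 2038; add 92 to one value (staying below 203) to reach 2130.

10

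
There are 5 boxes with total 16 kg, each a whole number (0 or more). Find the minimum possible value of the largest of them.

4

The average is 16/5 > 3, so not all 5 can be 3 or less; the largest is ≥ 4.
Taking 4 copies of 3 and 1 copy of 4 gives exactly 16, so 4 is attained.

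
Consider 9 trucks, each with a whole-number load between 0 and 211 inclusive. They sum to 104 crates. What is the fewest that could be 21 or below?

Each value above 21 is at least 22, contributing at least 22 − 0 = 22 above the floor 0.
The sum exceeds the floor total 0 by 104, so at most ⌊104/22⌋ = 4 exceed 21, and at least 5 are ≤ 21.
Exactly 5 works: 5 values at 0 and 4 at 22 total 88; raise one of the low values by 16 (still ≤ 21) to hit 104.

5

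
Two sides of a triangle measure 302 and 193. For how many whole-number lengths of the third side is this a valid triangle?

The triangle inequality gives |302 − 193| < c < 302 + 193, i.e. 109 < c < 495.
So c can be any integer from 110 to 494: 385 values.

385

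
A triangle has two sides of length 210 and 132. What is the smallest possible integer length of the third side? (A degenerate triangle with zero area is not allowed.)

The third side must exceed |210 − 132| = 78.
The smallest integer above 78 is 79.

79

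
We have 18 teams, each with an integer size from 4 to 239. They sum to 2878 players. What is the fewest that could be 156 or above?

2

If only k of them are at least 156, the other 18 − k are at most 155, so the total is at most k·239 + (18 − k)·155.
This must reach 2878, so k·239 + (18 − k)·155 ≥ 2878, giving k ≥ 2.
Exactly 2 works: 2 values at 239 and 16 at 155 total 2958; lower one of the high values by 80 (still ≥ 156) to hit 2878.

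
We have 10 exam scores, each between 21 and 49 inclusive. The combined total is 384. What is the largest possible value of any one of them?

Maximizing one value means minimizing the remaining 9.
The other 9 contribute at least 9 × 21 = 189, leaving at most 384 − 189 = 195.
But each score is capped at 49, so the maximum is 49.
Achievable: one at 49 and the other 9 totalling 335, which fits since 9 × 21 ≤ 335 ≤ 9 × 49.

49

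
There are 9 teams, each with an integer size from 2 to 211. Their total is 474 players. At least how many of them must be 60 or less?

2

Let j be the number exceeding 60. Then the total is ≥ 61·j + 2·(9 − j) = 18 + 59j.
So 59j ≤ 456 and j ≤ 7; hence at least 9 − 7 = 2 are ≤ 60.
Exactly 2 works: 2 values at 2 and 7 at 61 total 431; raise one of the low values by 43 (still ≤ 60) to hit 474.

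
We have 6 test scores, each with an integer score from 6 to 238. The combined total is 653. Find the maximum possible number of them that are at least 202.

3

With k values at 202 or above and the rest at least 6, the sum is at least 36 + 196k.
Since the sum is 653, we need 196k ≤ 617, i.e. k ≤ 3.
k = 3 is achieved by 3 values at 202 and 3 at 6, total 624; add 29 to one value (staying below 202) to reach 653.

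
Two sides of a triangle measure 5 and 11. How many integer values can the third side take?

9

The triangle inequality gives |5 − 11| < c < 5 + 11, i.e. 6 < c < 16.
So c can be any integer from 7 to 15: 9 values.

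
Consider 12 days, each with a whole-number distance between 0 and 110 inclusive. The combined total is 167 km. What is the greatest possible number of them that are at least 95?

With k values at 95 or above and the rest at least 0, the sum is at least 0 + 95k.
Since the sum is 167, we need 95k ≤ 167, i.e. k ≤ 1.
k = 1 is achieved by 1 value at 95 and 11 at 0, total 95; add 72 to one value (staying below 95) to reach 167.

1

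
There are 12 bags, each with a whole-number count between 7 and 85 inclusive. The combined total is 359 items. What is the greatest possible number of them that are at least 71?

If k of the values are ≥ 71, the total is ≥ 71k + 7(12 − k).
Setting 71k + 7(12 − k) ≤ 359 gives 64k ≤ 275, so k ≤ 4.
k = 4 is achieved by 4 values at 71 and 8 at 7, total 340; add 19 to one value (staying below 71) to reach 359.

4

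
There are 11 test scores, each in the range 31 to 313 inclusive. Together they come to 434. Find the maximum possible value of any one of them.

124

To make one score as large as possible, make the other 10 as small as possible.
The other 10 contribute at least 10 × 31 = 310, leaving at most 434 − 310 = 124.
Since 124 ≤ 313, this is achievable: one at 124 and 10 at 31.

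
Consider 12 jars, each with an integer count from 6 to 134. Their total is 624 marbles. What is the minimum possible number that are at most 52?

Let j be the number exceeding 52. Then the total is ≥ 53·j + 6·(12 − j) = 72 + 47j.
So 47j ≤ 552 and j ≤ 11; hence at least 12 − 11 = 1 are ≤ 52.
Exactly 1 works: 1 value at 6 and 11 at 53 total 589; raise one of the low values by 35 (still ≤ 52) to hit 624.

1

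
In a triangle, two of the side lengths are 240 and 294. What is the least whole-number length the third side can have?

The third side must exceed |240 − 294| = 54.
The smallest integer above 54 is 55.

55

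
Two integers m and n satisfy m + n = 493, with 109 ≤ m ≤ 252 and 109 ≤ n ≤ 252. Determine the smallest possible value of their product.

60732

For a fixed sum, mn is smallest when m and n are as far apart as possible.
At the endpoint m = 241, n = 493 − 241 = 252, so mn = 241 × 252 = 60732.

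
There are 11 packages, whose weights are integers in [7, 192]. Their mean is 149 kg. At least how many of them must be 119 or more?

The total is 11 × 149 = 1639.
If only k of them are at least 119, the other 11 − k are at most 118, so the total is at most k·192 + (11 − k)·118.
This must reach 1639, so k·192 + (11 − k)·118 ≥ 1639, giving k ≥ 5.
Exactly 5 works: 5 values at 192 and 6 at 118 total 1668; lower one of the high values by 29 (still ≥ 119) to hit 1639.

5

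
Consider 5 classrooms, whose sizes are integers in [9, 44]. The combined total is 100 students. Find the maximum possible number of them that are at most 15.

4

Each value at 15 or below falls at least 44 − 15 = 29 short of the ceiling 44.
The ceiling total is 5 × 44 = 220, and we need 100, so at most ⌊(220 − 100)/29⌋ = 4 can be that low.
k = 4 is achieved by 4 values at 15 and 1 at 44, total 104; lower one of the 44's by 4 (still > 15) to reach 100.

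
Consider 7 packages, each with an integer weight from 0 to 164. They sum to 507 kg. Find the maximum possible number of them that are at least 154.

3

If k of the values are ≥ 154, the total is ≥ 154k + 0(7 − k).
Setting 154k + 0(7 − k) ≤ 507 gives 154k ≤ 507, so k ≤ 3.
k = 3 is achieved by 3 values at 154 and 4 at 0, total 462; add 45 to one value (staying below 154) to reach 507.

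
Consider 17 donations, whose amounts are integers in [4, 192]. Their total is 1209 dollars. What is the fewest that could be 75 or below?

Let j be the number exceeding 75. Then the total is ≥ 76·j + 4·(17 − j) = 68 + 72j.
So 72j ≤ 1141 and j ≤ 15; hence at least 17 − 15 = 2 are ≤ 75.
Exactly 2 works: 2 values at 4 and 15 at 76 total 1148; raise one of the low values by 61 (still ≤ 75) to hit 1209.

2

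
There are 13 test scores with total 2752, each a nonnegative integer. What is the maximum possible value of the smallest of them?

The 13 values sum to 2752, so their minimum is at most ⌊2752/13⌋ = 211.
Taking 4 copies of 211 and 9 copies of 212 gives exactly 2752, so 211 is attained.

211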